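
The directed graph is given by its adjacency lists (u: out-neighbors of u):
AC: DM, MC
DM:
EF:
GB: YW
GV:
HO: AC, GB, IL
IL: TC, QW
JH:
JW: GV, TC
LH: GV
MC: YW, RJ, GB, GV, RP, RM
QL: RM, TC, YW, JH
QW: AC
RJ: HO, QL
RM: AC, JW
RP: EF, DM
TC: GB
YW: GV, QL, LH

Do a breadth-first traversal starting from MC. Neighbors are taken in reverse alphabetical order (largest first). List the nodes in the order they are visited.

MC → YW → RP → RM → RJ → GV → GB → QL → LH → EF → DM → JW → AC → HO → TC → JH → IL → QW

Visit MC; enqueue YW, RP, RM, RJ, GV, GB → queue [YW, RP, RM, RJ, GV, GB]
Visit YW; enqueue QL, LH → queue [RP, RM, RJ, GV, GB, QL, LH]
Visit RP; enqueue EF, DM → queue [RM, RJ, GV, GB, QL, LH, EF, DM]
Visit RM; enqueue JW, AC → queue [RJ, GV, GB, QL, LH, EF, DM, JW, AC]
Visit RJ; enqueue HO → queue [GV, GB, QL, LH, EF, DM, JW, AC, HO]
Visit GV → queue [GB, QL, LH, EF, DM, JW, AC, HO]
Visit GB → queue [QL, LH, EF, DM, JW, AC, HO]
Visit QL; enqueue TC, JH → queue [LH, EF, DM, JW, AC, HO, TC, JH]
Visit LH → queue [EF, DM, JW, AC, HO, TC, JH]
Visit EF → queue [DM, JW, AC, HO, TC, JH]
Visit DM → queue [JW, AC, HO, TC, JH]
Visit JW → queue [AC, HO, TC, JH]
Visit AC → queue [HO, TC, JH]
Visit HO; enqueue IL → queue [TC, JH, IL]
Visit TC → queue [JH, IL]
Visit JH → queue [IL]
Visit IL; enqueue QW → queue [QW]
Visit QW → queue []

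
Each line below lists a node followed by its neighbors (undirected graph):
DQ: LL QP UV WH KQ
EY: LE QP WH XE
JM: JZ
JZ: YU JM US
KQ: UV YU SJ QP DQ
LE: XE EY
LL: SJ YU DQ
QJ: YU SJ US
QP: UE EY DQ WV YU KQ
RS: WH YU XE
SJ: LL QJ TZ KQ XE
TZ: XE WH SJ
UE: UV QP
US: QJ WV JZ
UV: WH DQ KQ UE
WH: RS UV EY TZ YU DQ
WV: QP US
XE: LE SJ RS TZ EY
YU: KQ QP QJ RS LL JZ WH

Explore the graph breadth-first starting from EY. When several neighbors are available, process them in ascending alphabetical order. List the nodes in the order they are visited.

EY → LE → QP → WH → XE → DQ → KQ → UE → WV → YU → RS → TZ → UV → SJ → LL → US → JZ → QJ → JM

Visit EY; enqueue LE, QP, WH, XE → queue [LE, QP, WH, XE]
Visit LE → queue [QP, WH, XE]
Visit QP; enqueue DQ, KQ, UE, WV, YU → queue [WH, XE, DQ, KQ, UE, WV, YU]
Visit WH; enqueue RS, TZ, UV → queue [XE, DQ, KQ, UE, WV, YU, RS, TZ, UV]
Visit XE; enqueue SJ → queue [DQ, KQ, UE, WV, YU, RS, TZ, UV, SJ]
Visit DQ; enqueue LL → queue [KQ, UE, WV, YU, RS, TZ, UV, SJ, LL]
Visit KQ → queue [UE, WV, YU, RS, TZ, UV, SJ, LL]
Visit UE → queue [WV, YU, RS, TZ, UV, SJ, LL]
Visit WV; enqueue US → queue [YU, RS, TZ, UV, SJ, LL, US]
Visit YU; enqueue JZ, QJ → queue [RS, TZ, UV, SJ, LL, US, JZ, QJ]
Visit RS → queue [TZ, UV, SJ, LL, US, JZ, QJ]
Visit TZ → queue [UV, SJ, LL, US, JZ, QJ]
Visit UV → queue [SJ, LL, US, JZ, QJ]
Visit SJ → queue [LL, US, JZ, QJ]
Visit LL → queue [US, JZ, QJ]
Visit US → queue [JZ, QJ]
Visit JZ; enqueue JM → queue [QJ, JM]
Visit QJ → queue [JM]
Visit JM → queue []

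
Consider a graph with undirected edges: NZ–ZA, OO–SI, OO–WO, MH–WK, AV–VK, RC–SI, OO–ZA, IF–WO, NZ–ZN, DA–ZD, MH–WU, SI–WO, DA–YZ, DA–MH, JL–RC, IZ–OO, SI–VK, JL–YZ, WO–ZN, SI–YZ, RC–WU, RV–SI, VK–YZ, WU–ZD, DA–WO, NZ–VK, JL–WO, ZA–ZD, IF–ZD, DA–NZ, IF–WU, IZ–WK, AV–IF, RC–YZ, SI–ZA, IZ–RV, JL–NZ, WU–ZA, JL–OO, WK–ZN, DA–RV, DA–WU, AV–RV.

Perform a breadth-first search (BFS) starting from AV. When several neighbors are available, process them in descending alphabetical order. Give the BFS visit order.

Visit AV; enqueue VK, RV, IF → queue [VK, RV, IF]
Visit VK; enqueue YZ, SI, NZ → queue [RV, IF, YZ, SI, NZ]
Visit RV; enqueue IZ, DA → queue [IF, YZ, SI, NZ, IZ, DA]
Visit IF; enqueue ZD, WU, WO → queue [YZ, SI, NZ, IZ, DA, ZD, WU, WO]
Visit YZ; enqueue RC, JL → queue [SI, NZ, IZ, DA, ZD, WU, WO, RC, JL]
Visit SI; enqueue ZA, OO → queue [NZ, IZ, DA, ZD, WU, WO, RC, JL, ZA, OO]
Visit NZ; enqueue ZN → queue [IZ, DA, ZD, WU, WO, RC, JL, ZA, OO, ZN]
Visit IZ; enqueue WK → queue [DA, ZD, WU, WO, RC, JL, ZA, OO, ZN, WK]
Visit DA; enqueue MH → queue [ZD, WU, WO, RC, JL, ZA, OO, ZN, WK, MH]
Visit ZD → queue [WU, WO, RC, JL, ZA, OO, ZN, WK, MH]
Visit WU → queue [WO, RC, JL, ZA, OO, ZN, WK, MH]
Visit WO → queue [RC, JL, ZA, OO, ZN, WK, MH]
Visit RC → queue [JL, ZA, OO, ZN, WK, MH]
Visit JL → queue [ZA, OO, ZN, WK, MH]
Visit ZA → queue [OO, ZN, WK, MH]
Visit OO → queue [ZN, WK, MH]
Visit ZN → queue [WK, MH]
Visit WK → queue [MH]
Visit MH → queue []

AV -> VK -> RV -> IF -> YZ -> SI -> NZ -> IZ -> DA -> ZD -> WU -> WO -> RC -> JL -> ZA -> OO -> ZN -> WK -> MH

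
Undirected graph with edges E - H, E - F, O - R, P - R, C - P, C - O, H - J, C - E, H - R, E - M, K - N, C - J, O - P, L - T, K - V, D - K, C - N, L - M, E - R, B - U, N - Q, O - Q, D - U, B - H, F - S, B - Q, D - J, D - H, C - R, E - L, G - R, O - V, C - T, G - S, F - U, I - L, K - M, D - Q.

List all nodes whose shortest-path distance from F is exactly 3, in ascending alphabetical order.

I, J, K, N, O, P, Q, T

Level 0: F
Level 1: E, S, U
Level 2: B, C, D, G, H, L, M, R
Level 3: I, J, K, N, O, P, Q, T
Level 4: V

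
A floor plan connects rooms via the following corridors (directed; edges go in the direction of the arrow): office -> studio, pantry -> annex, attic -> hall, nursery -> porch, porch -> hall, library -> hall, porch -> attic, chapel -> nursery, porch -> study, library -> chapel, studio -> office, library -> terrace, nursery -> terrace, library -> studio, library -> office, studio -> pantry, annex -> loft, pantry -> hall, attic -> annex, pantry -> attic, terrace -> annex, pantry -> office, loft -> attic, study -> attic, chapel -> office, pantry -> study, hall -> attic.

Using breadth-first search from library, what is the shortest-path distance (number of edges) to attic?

Level 0: library
Level 1: chapel, hall, office, studio, terrace
Level 2: annex, attic, nursery, pantry
Level 3: loft, porch, study
attic first appears at level 2.

2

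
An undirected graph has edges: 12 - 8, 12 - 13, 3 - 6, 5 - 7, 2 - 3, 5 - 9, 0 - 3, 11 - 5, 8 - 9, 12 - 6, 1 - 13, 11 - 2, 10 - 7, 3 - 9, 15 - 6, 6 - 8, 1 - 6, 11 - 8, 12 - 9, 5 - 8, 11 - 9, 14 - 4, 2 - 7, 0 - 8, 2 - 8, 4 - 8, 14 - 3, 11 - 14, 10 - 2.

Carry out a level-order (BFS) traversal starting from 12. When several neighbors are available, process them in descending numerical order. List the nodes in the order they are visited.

12 -> 13 -> 9 -> 8 -> 6 -> 1 -> 11 -> 5 -> 3 -> 4 -> 2 -> 0 -> 15 -> 14 -> 7 -> 10

Visit 12; enqueue 13, 9, 8, 6 → queue [13, 9, 8, 6]
Visit 13; enqueue 1 → queue [9, 8, 6, 1]
Visit 9; enqueue 11, 5, 3 → queue [8, 6, 1, 11, 5, 3]
Visit 8; enqueue 4, 2, 0 → queue [6, 1, 11, 5, 3, 4, 2, 0]
Visit 6; enqueue 15 → queue [1, 11, 5, 3, 4, 2, 0, 15]
Visit 1 → queue [11, 5, 3, 4, 2, 0, 15]
Visit 11; enqueue 14 → queue [5, 3, 4, 2, 0, 15, 14]
Visit 5; enqueue 7 → queue [3, 4, 2, 0, 15, 14, 7]
Visit 3 → queue [4, 2, 0, 15, 14, 7]
Visit 4 → queue [2, 0, 15, 14, 7]
Visit 2; enqueue 10 → queue [0, 15, 14, 7, 10]
Visit 0 → queue [15, 14, 7, 10]
Visit 15 → queue [14, 7, 10]
Visit 14 → queue [7, 10]
Visit 7 → queue [10]
Visit 10 → queue []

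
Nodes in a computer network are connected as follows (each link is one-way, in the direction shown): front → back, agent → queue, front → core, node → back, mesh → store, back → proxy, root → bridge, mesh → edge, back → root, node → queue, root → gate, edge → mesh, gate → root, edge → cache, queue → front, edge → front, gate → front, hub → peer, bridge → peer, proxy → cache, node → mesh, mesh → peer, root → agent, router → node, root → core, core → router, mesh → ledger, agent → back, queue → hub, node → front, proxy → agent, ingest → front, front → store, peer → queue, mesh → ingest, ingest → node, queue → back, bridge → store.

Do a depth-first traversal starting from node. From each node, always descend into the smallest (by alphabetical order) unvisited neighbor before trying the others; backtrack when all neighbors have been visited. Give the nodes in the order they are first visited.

node, back, proxy, agent, queue, front, core, router, store, hub, peer, cache, root, bridge, gate, mesh, edge, ingest, ledger

Visit node
node → back
back → proxy
proxy → agent
agent → queue
queue → front
front → core
core → router
front → store
queue → hub
hub → peer
proxy → cache
back → root
root → bridge
root → gate
node → mesh
mesh → edge
mesh → ingest
mesh → ledger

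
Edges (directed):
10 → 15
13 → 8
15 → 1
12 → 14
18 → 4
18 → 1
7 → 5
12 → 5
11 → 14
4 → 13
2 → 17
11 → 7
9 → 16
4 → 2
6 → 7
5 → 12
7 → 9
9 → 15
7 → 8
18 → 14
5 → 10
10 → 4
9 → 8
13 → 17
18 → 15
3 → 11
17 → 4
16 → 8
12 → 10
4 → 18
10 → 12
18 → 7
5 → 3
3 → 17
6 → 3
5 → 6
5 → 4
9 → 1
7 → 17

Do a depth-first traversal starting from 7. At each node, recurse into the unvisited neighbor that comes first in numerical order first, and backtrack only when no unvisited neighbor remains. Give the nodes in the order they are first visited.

7, 5, 3, 11, 14, 17, 4, 2, 13, 8, 18, 1, 15, 6, 10, 12, 9, 16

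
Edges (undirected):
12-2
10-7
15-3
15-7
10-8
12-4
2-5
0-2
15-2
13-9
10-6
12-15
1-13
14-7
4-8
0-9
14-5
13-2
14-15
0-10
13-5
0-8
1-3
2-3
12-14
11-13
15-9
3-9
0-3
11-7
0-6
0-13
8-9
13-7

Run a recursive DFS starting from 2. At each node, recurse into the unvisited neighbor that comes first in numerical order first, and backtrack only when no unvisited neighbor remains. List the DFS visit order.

2 -> 0 -> 3 -> 1 -> 13 -> 5 -> 14 -> 7 -> 10 -> 6 -> 8 -> 4 -> 12 -> 15 -> 9 -> 11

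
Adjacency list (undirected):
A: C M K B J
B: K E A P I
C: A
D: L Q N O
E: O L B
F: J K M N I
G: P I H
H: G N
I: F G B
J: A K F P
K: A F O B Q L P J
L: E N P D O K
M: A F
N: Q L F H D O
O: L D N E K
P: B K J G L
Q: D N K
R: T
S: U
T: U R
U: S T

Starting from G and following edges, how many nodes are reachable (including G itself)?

BFS from G visits: G, H, I, P, N, B, F, J, K, L, D, O, Q, A, E, M, C
Reachable nodes: 17 of 21 total.

17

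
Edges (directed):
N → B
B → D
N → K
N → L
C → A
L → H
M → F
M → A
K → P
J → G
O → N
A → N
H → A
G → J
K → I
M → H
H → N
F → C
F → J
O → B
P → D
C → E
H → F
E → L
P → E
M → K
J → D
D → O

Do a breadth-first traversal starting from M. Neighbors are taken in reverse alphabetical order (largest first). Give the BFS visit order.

Visit M; enqueue K, H, F, A → queue [K, H, F, A]
Visit K; enqueue P, I → queue [H, F, A, P, I]
Visit H; enqueue N → queue [F, A, P, I, N]
Visit F; enqueue J, C → queue [A, P, I, N, J, C]
Visit A → queue [P, I, N, J, C]
Visit P; enqueue E, D → queue [I, N, J, C, E, D]
Visit I → queue [N, J, C, E, D]
Visit N; enqueue L, B → queue [J, C, E, D, L, B]
Visit J; enqueue G → queue [C, E, D, L, B, G]
Visit C → queue [E, D, L, B, G]
Visit E → queue [D, L, B, G]
Visit D; enqueue O → queue [L, B, G, O]
Visit L → queue [B, G, O]
Visit B → queue [G, O]
Visit G → queue [O]
Visit O → queue []

M → K → H → F → A → P → I → N → J → C → E → D → L → B → G → O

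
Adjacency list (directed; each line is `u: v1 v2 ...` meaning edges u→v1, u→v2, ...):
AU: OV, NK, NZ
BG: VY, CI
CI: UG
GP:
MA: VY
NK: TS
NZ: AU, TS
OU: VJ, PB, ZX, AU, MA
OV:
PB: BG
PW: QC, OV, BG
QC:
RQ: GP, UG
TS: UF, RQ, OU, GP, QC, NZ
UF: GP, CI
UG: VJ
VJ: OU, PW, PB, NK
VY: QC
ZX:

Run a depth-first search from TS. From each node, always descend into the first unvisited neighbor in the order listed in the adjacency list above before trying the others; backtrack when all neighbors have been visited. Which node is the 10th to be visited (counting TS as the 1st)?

Visit TS
TS → UF
UF → GP
UF → CI
CI → UG
UG → VJ
VJ → OU
OU → PB
PB → BG
BG → VY
VY → QC
OU → ZX
OU → AU
AU → OV
AU → NK
AU → NZ
OU → MA
VJ → PW
TS → RQ

Visit order: TS, UF, GP, CI, UG, VJ, OU, PB, BG, VY, QC, ZX, AU, OV, NK, NZ, MA, PW, RQ

VY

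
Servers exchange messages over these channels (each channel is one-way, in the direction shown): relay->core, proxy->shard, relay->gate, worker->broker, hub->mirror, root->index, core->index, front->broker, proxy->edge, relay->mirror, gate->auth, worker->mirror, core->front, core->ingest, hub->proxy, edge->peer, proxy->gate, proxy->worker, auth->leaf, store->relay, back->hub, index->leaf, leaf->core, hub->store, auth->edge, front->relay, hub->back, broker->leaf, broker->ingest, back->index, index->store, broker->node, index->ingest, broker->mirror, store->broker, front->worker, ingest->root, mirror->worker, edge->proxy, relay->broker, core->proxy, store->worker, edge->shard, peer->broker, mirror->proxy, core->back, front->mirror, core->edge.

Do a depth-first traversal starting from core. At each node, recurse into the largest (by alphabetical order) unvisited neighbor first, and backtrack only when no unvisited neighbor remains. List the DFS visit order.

Visit core
core → proxy
proxy → worker
worker → mirror
worker → broker
broker → node
broker → leaf
broker → ingest
ingest → root
root → index
index → store
store → relay
relay → gate
gate → auth
auth → edge
edge → shard
edge → peer
core → front
core → back
back → hub

core, proxy, worker, mirror, broker, node, leaf, ingest, root, index, store, relay, gate, auth, edge, shard, peer, front, back, hub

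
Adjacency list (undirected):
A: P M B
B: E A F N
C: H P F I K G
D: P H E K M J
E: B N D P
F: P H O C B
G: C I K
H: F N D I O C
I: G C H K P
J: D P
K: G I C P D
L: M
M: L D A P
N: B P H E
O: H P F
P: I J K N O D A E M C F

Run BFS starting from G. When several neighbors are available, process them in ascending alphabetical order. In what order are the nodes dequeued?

Visit G; enqueue C, I, K → queue [C, I, K]
Visit C; enqueue F, H, P → queue [I, K, F, H, P]
Visit I → queue [K, F, H, P]
Visit K; enqueue D → queue [F, H, P, D]
Visit F; enqueue B, O → queue [H, P, D, B, O]
Visit H; enqueue N → queue [P, D, B, O, N]
Visit P; enqueue A, E, J, M → queue [D, B, O, N, A, E, J, M]
Visit D → queue [B, O, N, A, E, J, M]
Visit B → queue [O, N, A, E, J, M]
Visit O → queue [N, A, E, J, M]
Visit N → queue [A, E, J, M]
Visit A → queue [E, J, M]
Visit E → queue [J, M]
Visit J → queue [M]
Visit M; enqueue L → queue [L]
Visit L → queue []

G -> C -> I -> K -> F -> H -> P -> D -> B -> O -> N -> A -> E -> J -> M -> L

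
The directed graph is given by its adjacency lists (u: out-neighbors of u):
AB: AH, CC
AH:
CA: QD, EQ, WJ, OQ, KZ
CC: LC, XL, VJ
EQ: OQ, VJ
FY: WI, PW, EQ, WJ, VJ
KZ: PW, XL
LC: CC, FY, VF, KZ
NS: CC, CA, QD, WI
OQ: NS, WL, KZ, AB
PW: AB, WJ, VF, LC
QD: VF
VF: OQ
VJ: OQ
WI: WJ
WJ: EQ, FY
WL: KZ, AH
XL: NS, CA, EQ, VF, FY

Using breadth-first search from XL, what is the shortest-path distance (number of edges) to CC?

2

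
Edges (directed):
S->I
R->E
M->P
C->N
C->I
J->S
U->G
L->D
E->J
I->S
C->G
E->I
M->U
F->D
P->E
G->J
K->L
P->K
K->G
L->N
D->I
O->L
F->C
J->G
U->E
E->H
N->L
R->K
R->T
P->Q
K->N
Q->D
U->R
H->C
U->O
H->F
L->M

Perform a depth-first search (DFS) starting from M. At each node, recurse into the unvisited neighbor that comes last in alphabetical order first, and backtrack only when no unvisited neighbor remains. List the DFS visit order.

M U R T K N L D I S G J E H F C O P Q

Visit M
M → U
U → R
R → T
R → K
K → N
N → L
L → D
D → I
I → S
K → G
G → J
R → E
E → H
H → F
F → C
U → O
M → P
P → Q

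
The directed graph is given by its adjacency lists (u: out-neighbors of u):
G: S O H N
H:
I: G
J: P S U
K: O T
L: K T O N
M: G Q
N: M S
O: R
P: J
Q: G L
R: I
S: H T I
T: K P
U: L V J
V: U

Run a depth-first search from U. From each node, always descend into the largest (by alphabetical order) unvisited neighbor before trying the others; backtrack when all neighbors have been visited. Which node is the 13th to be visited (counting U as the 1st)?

M

Visit U
U → V
U → L
L → T
T → P
P → J
J → S
S → I
I → G
G → O
O → R
G → N
N → M
M → Q
G → H
T → K

Visit order: U, V, L, T, P, J, S, I, G, O, R, N, M, Q, H, K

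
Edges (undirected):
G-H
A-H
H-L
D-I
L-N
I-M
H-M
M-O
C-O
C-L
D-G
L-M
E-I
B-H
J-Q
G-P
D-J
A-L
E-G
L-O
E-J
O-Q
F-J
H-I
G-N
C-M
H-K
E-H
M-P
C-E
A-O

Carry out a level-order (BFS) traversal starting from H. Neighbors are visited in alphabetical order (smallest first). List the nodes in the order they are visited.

Visit H; enqueue A, B, E, G, I, K, L, M → queue [A, B, E, G, I, K, L, M]
Visit A; enqueue O → queue [B, E, G, I, K, L, M, O]
Visit B → queue [E, G, I, K, L, M, O]
Visit E; enqueue C, J → queue [G, I, K, L, M, O, C, J]
Visit G; enqueue D, N, P → queue [I, K, L, M, O, C, J, D, N, P]
Visit I → queue [K, L, M, O, C, J, D, N, P]
Visit K → queue [L, M, O, C, J, D, N, P]
Visit L → queue [M, O, C, J, D, N, P]
Visit M → queue [O, C, J, D, N, P]
Visit O; enqueue Q → queue [C, J, D, N, P, Q]
Visit C → queue [J, D, N, P, Q]
Visit J; enqueue F → queue [D, N, P, Q, F]
Visit D → queue [N, P, Q, F]
Visit N → queue [P, Q, F]
Visit P → queue [Q, F]
Visit Q → queue [F]
Visit F → queue []

H, A, B, E, G, I, K, L, M, O, C, J, D, N, P, Q, F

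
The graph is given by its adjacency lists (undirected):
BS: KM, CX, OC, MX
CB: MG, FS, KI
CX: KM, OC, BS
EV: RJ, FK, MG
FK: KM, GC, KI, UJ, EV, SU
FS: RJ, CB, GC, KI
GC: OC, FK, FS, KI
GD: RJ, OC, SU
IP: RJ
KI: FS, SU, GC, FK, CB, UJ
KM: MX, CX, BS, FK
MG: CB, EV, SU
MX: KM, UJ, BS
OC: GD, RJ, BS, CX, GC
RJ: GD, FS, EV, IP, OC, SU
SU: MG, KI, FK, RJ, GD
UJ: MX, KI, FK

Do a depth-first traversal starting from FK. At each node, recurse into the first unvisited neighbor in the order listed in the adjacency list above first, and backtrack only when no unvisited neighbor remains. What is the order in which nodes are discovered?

FK KM MX UJ KI FS RJ GD OC BS CX GC SU MG CB EV IP

Visit FK
FK → KM
KM → MX
MX → UJ
UJ → KI
KI → FS
FS → RJ
RJ → GD
GD → OC
OC → BS
BS → CX
OC → GC
GD → SU
SU → MG
MG → CB
MG → EV
RJ → IP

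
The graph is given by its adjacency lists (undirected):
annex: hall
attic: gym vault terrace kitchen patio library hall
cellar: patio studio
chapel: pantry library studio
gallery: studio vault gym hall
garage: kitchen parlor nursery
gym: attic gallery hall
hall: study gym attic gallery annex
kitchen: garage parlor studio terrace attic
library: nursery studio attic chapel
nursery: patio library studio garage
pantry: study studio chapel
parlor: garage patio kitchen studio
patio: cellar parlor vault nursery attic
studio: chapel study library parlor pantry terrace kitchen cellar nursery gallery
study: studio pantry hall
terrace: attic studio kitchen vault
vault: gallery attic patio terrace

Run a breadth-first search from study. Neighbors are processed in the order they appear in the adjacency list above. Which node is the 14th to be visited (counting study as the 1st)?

attic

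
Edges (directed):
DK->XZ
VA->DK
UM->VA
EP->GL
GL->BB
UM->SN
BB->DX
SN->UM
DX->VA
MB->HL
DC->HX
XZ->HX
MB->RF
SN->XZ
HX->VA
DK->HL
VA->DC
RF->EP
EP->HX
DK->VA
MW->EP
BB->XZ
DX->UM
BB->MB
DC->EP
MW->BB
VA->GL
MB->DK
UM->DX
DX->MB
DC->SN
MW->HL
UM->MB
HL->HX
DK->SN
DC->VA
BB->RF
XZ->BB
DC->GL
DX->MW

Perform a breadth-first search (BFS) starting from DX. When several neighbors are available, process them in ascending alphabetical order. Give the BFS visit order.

DX, MB, MW, UM, VA, DK, HL, RF, BB, EP, SN, DC, GL, XZ, HX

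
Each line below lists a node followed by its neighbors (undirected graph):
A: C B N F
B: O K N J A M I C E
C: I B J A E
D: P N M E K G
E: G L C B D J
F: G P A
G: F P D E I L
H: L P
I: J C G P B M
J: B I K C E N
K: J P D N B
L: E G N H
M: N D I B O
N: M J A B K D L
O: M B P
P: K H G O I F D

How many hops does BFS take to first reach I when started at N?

2

Level 0: N
Level 1: A, B, D, J, K, L, M
Level 2: C, E, F, G, H, I, O, P
I first appears at level 2.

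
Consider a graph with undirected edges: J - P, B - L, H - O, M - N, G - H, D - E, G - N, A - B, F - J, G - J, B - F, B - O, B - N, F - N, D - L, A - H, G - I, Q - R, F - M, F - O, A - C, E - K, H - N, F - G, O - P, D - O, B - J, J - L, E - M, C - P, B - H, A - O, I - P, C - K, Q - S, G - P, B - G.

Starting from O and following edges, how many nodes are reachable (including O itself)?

BFS from O visits: O, P, H, F, D, B, A, J, I, G, C, N, M, L, E, K
Reachable nodes: 16 of 19 total.

16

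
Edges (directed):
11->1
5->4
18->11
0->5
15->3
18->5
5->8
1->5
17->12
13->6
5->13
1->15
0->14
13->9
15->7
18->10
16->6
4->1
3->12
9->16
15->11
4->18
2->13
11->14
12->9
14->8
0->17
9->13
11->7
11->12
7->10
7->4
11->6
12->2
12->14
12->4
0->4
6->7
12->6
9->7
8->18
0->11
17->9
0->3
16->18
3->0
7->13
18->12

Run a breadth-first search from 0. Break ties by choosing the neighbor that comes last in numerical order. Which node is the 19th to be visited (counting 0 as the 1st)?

Visit 0; enqueue 17, 14, 11, 5, 4, 3 → queue [17, 14, 11, 5, 4, 3]
Visit 17; enqueue 12, 9 → queue [14, 11, 5, 4, 3, 12, 9]
Visit 14; enqueue 8 → queue [11, 5, 4, 3, 12, 9, 8]
Visit 11; enqueue 7, 6, 1 → queue [5, 4, 3, 12, 9, 8, 7, 6, 1]
Visit 5; enqueue 13 → queue [4, 3, 12, 9, 8, 7, 6, 1, 13]
Visit 4; enqueue 18 → queue [3, 12, 9, 8, 7, 6, 1, 13, 18]
Visit 3 → queue [12, 9, 8, 7, 6, 1, 13, 18]
Visit 12; enqueue 2 → queue [9, 8, 7, 6, 1, 13, 18, 2]
Visit 9; enqueue 16 → queue [8, 7, 6, 1, 13, 18, 2, 16]
Visit 8 → queue [7, 6, 1, 13, 18, 2, 16]
Visit 7; enqueue 10 → queue [6, 1, 13, 18, 2, 16, 10]
Visit 6 → queue [1, 13, 18, 2, 16, 10]
Visit 1; enqueue 15 → queue [13, 18, 2, 16, 10, 15]
Visit 13 → queue [18, 2, 16, 10, 15]
Visit 18 → queue [2, 16, 10, 15]
Visit 2 → queue [16, 10, 15]
Visit 16 → queue [10, 15]
Visit 10 → queue [15]
Visit 15 → queue []

Visit order: 0, 17, 14, 11, 5, 4, 3, 12, 9, 8, 7, 6, 1, 13, 18, 2, 16, 10, 15

15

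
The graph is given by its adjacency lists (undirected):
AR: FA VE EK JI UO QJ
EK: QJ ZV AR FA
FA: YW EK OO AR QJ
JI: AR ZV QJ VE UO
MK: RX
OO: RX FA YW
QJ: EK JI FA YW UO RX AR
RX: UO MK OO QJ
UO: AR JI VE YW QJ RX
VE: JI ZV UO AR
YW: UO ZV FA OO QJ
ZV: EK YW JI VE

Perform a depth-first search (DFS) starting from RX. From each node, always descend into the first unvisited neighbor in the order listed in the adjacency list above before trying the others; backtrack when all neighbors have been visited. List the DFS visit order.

RX UO AR FA YW ZV EK QJ JI VE OO MK

Visit RX
RX → UO
UO → AR
AR → FA
FA → YW
YW → ZV
ZV → EK
EK → QJ
QJ → JI
JI → VE
YW → OO
RX → MK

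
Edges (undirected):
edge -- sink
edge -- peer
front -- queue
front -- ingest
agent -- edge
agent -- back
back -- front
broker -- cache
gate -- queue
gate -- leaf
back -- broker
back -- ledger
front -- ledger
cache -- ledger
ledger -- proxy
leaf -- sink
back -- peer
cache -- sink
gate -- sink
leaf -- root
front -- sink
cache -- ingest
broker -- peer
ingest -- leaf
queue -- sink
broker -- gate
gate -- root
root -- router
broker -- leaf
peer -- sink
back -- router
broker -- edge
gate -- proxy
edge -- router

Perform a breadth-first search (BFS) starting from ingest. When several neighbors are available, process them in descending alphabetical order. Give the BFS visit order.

Visit ingest; enqueue leaf, front, cache → queue [leaf, front, cache]
Visit leaf; enqueue sink, root, gate, broker → queue [front, cache, sink, root, gate, broker]
Visit front; enqueue queue, ledger, back → queue [cache, sink, root, gate, broker, queue, ledger, back]
Visit cache → queue [sink, root, gate, broker, queue, ledger, back]
Visit sink; enqueue peer, edge → queue [root, gate, broker, queue, ledger, back, peer, edge]
Visit root; enqueue router → queue [gate, broker, queue, ledger, back, peer, edge, router]
Visit gate; enqueue proxy → queue [broker, queue, ledger, back, peer, edge, router, proxy]
Visit broker → queue [queue, ledger, back, peer, edge, router, proxy]
Visit queue → queue [ledger, back, peer, edge, router, proxy]
Visit ledger → queue [back, peer, edge, router, proxy]
Visit back; enqueue agent → queue [peer, edge, router, proxy, agent]
Visit peer → queue [edge, router, proxy, agent]
Visit edge → queue [router, proxy, agent]
Visit router → queue [proxy, agent]
Visit proxy → queue [agent]
Visit agent → queue []

ingest leaf front cache sink root gate broker queue ledger back peer edge router proxy agent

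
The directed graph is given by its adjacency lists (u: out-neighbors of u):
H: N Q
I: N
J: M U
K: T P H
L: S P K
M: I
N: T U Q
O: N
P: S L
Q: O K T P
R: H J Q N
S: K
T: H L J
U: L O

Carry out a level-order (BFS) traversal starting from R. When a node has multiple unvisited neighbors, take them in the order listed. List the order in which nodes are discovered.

R -> H -> J -> Q -> N -> M -> U -> O -> K -> T -> P -> I -> L -> S

Visit R; enqueue H, J, Q, N → queue [H, J, Q, N]
Visit H → queue [J, Q, N]
Visit J; enqueue M, U → queue [Q, N, M, U]
Visit Q; enqueue O, K, T, P → queue [N, M, U, O, K, T, P]
Visit N → queue [M, U, O, K, T, P]
Visit M; enqueue I → queue [U, O, K, T, P, I]
Visit U; enqueue L → queue [O, K, T, P, I, L]
Visit O → queue [K, T, P, I, L]
Visit K → queue [T, P, I, L]
Visit T → queue [P, I, L]
Visit P; enqueue S → queue [I, L, S]
Visit I → queue [L, S]
Visit L → queue [S]
Visit S → queue []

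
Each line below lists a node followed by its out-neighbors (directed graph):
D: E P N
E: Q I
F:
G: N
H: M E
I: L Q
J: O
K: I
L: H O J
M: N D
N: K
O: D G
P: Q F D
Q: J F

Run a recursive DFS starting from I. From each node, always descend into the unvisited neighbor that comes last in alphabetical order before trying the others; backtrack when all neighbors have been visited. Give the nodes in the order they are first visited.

I, Q, J, O, G, N, K, D, P, F, E, L, H, M

Visit I
I → Q
Q → J
J → O
O → G
G → N
N → K
O → D
D → P
P → F
D → E
I → L
L → H
H → M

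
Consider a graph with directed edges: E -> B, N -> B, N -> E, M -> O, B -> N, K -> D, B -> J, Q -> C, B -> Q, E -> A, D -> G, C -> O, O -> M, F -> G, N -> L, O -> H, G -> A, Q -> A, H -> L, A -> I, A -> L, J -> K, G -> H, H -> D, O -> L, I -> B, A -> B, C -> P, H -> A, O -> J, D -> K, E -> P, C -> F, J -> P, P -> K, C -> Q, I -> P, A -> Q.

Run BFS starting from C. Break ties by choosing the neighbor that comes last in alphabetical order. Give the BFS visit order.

C Q P O F A K M L J H G I B D N E

Visit C; enqueue Q, P, O, F → queue [Q, P, O, F]
Visit Q; enqueue A → queue [P, O, F, A]
Visit P; enqueue K → queue [O, F, A, K]
Visit O; enqueue M, L, J, H → queue [F, A, K, M, L, J, H]
Visit F; enqueue G → queue [A, K, M, L, J, H, G]
Visit A; enqueue I, B → queue [K, M, L, J, H, G, I, B]
Visit K; enqueue D → queue [M, L, J, H, G, I, B, D]
Visit M → queue [L, J, H, G, I, B, D]
Visit L → queue [J, H, G, I, B, D]
Visit J → queue [H, G, I, B, D]
Visit H → queue [G, I, B, D]
Visit G → queue [I, B, D]
Visit I → queue [B, D]
Visit B; enqueue N → queue [D, N]
Visit D → queue [N]
Visit N; enqueue E → queue [E]
Visit E → queue []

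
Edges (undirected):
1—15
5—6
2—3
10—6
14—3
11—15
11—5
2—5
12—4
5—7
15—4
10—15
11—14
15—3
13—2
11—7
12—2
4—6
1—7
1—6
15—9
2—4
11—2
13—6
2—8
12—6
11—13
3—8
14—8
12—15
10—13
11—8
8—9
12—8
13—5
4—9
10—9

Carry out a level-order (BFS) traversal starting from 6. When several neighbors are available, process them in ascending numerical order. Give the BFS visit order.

Visit 6; enqueue 1, 4, 5, 10, 12, 13 → queue [1, 4, 5, 10, 12, 13]
Visit 1; enqueue 7, 15 → queue [4, 5, 10, 12, 13, 7, 15]
Visit 4; enqueue 2, 9 → queue [5, 10, 12, 13, 7, 15, 2, 9]
Visit 5; enqueue 11 → queue [10, 12, 13, 7, 15, 2, 9, 11]
Visit 10 → queue [12, 13, 7, 15, 2, 9, 11]
Visit 12; enqueue 8 → queue [13, 7, 15, 2, 9, 11, 8]
Visit 13 → queue [7, 15, 2, 9, 11, 8]
Visit 7 → queue [15, 2, 9, 11, 8]
Visit 15; enqueue 3 → queue [2, 9, 11, 8, 3]
Visit 2 → queue [9, 11, 8, 3]
Visit 9 → queue [11, 8, 3]
Visit 11; enqueue 14 → queue [8, 3, 14]
Visit 8 → queue [3, 14]
Visit 3 → queue [14]
Visit 14 → queue []

6, 1, 4, 5, 10, 12, 13, 7, 15, 2, 9, 11, 8, 3, 14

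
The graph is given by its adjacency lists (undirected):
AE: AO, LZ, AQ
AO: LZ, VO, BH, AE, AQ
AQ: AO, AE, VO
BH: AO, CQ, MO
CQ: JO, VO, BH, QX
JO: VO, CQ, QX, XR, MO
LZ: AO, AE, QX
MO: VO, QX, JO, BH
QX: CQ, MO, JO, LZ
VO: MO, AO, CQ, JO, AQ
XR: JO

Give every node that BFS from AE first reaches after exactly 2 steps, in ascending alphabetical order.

Level 0: AE
Level 1: AO, AQ, LZ
Level 2: BH, QX, VO
Level 3: CQ, JO, MO
Level 4: XR

BH, QX, VO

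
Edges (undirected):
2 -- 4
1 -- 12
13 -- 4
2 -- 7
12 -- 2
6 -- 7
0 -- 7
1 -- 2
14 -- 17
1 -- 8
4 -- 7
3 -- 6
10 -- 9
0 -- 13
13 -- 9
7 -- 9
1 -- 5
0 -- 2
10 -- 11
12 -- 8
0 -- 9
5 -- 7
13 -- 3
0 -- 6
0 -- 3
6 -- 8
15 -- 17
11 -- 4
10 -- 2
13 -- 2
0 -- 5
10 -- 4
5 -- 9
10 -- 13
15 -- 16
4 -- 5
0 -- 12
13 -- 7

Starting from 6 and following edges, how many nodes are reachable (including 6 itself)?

BFS from 6 visits: 6, 8, 7, 3, 0, 12, 1, 13, 9, 5, 4, 2, 10, 11
Reachable nodes: 14 of 18 total.

14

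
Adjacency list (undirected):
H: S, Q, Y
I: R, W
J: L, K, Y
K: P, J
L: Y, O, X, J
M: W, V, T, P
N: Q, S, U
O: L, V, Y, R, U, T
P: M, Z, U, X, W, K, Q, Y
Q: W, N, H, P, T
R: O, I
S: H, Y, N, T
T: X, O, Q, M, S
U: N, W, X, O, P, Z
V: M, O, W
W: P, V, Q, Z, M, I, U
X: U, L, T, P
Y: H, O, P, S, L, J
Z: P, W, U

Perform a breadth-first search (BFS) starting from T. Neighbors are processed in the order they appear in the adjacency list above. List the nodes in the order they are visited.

T -> X -> O -> Q -> M -> S -> U -> L -> P -> V -> Y -> R -> W -> N -> H -> Z -> J -> K -> I

Visit T; enqueue X, O, Q, M, S → queue [X, O, Q, M, S]
Visit X; enqueue U, L, P → queue [O, Q, M, S, U, L, P]
Visit O; enqueue V, Y, R → queue [Q, M, S, U, L, P, V, Y, R]
Visit Q; enqueue W, N, H → queue [M, S, U, L, P, V, Y, R, W, N, H]
Visit M → queue [S, U, L, P, V, Y, R, W, N, H]
Visit S → queue [U, L, P, V, Y, R, W, N, H]
Visit U; enqueue Z → queue [L, P, V, Y, R, W, N, H, Z]
Visit L; enqueue J → queue [P, V, Y, R, W, N, H, Z, J]
Visit P; enqueue K → queue [V, Y, R, W, N, H, Z, J, K]
Visit V → queue [Y, R, W, N, H, Z, J, K]
Visit Y → queue [R, W, N, H, Z, J, K]
Visit R; enqueue I → queue [W, N, H, Z, J, K, I]
Visit W → queue [N, H, Z, J, K, I]
Visit N → queue [H, Z, J, K, I]
Visit H → queue [Z, J, K, I]
Visit Z → queue [J, K, I]
Visit J → queue [K, I]
Visit K → queue [I]
Visit I → queue []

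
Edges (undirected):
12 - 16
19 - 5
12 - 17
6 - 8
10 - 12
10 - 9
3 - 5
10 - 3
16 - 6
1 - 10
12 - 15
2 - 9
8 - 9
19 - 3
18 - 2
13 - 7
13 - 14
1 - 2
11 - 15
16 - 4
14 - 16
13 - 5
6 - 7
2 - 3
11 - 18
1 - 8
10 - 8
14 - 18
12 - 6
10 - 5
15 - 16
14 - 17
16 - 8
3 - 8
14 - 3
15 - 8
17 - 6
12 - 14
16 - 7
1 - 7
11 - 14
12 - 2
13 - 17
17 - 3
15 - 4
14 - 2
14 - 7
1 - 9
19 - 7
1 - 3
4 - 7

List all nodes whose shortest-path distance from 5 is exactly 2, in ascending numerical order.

Level 0: 5
Level 1: 3, 10, 13, 19
Level 2: 1, 2, 7, 8, 9, 12, 14, 17
Level 3: 4, 6, 11, 15, 16, 18

1, 2, 7, 8, 9, 12, 14, 17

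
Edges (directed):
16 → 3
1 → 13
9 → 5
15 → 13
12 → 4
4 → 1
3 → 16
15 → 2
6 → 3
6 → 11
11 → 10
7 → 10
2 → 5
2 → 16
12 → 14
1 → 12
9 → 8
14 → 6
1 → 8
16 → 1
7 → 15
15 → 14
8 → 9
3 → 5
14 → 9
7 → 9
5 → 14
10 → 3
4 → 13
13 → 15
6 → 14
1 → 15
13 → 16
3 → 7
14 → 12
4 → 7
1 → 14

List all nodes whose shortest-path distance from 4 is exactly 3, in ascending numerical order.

Level 0: 4
Level 1: 1, 7, 13
Level 2: 8, 9, 10, 12, 14, 15, 16
Level 3: 2, 3, 5, 6
Level 4: 11

2, 3, 5, 6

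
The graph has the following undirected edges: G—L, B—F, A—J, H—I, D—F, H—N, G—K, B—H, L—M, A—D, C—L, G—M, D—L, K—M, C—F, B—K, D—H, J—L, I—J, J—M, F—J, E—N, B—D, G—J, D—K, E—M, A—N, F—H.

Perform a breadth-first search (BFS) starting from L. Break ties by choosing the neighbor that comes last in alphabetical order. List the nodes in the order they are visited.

L M J G D C K E I F A H B N

Visit L; enqueue M, J, G, D, C → queue [M, J, G, D, C]
Visit M; enqueue K, E → queue [J, G, D, C, K, E]
Visit J; enqueue I, F, A → queue [G, D, C, K, E, I, F, A]
Visit G → queue [D, C, K, E, I, F, A]
Visit D; enqueue H, B → queue [C, K, E, I, F, A, H, B]
Visit C → queue [K, E, I, F, A, H, B]
Visit K → queue [E, I, F, A, H, B]
Visit E; enqueue N → queue [I, F, A, H, B, N]
Visit I → queue [F, A, H, B, N]
Visit F → queue [A, H, B, N]
Visit A → queue [H, B, N]
Visit H → queue [B, N]
Visit B → queue [N]
Visit N → queue []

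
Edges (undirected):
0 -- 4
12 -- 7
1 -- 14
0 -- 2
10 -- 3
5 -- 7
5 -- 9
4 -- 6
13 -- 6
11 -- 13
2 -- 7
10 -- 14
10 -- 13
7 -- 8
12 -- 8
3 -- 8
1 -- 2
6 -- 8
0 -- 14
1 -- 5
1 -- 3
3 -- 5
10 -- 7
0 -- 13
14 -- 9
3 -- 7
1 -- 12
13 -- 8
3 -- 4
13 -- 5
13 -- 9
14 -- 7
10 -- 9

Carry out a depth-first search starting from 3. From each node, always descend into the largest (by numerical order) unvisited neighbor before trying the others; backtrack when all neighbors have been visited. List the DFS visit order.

3 -> 10 -> 14 -> 9 -> 13 -> 11 -> 8 -> 12 -> 7 -> 5 -> 1 -> 2 -> 0 -> 4 -> 6

Visit 3
3 → 10
10 → 14
14 → 9
9 → 13
13 → 11
13 → 8
8 → 12
12 → 7
7 → 5
5 → 1
1 → 2
2 → 0
0 → 4
4 → 6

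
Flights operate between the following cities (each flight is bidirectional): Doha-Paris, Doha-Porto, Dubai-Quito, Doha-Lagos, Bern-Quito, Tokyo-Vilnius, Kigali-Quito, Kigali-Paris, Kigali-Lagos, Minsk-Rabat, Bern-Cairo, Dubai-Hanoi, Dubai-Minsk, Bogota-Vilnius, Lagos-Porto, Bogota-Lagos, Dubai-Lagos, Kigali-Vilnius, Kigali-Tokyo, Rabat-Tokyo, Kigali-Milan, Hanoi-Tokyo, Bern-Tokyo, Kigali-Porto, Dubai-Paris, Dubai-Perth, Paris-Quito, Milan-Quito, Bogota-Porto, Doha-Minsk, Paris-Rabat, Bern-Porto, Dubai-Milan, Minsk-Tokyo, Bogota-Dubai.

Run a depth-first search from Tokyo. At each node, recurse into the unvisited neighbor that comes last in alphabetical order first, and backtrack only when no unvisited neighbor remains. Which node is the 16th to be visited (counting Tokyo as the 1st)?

Visit Tokyo
Tokyo → Vilnius
Vilnius → Kigali
Kigali → Quito
Quito → Paris
Paris → Rabat
Rabat → Minsk
Minsk → Dubai
Dubai → Perth
Dubai → Milan
Dubai → Lagos
Lagos → Porto
Porto → Doha
Porto → Bogota
Porto → Bern
Bern → Cairo
Dubai → Hanoi

Visit order: Tokyo, Vilnius, Kigali, Quito, Paris, Rabat, Minsk, Dubai, Perth, Milan, Lagos, Porto, Doha, Bogota, Bern, Cairo, Hanoi

Cairo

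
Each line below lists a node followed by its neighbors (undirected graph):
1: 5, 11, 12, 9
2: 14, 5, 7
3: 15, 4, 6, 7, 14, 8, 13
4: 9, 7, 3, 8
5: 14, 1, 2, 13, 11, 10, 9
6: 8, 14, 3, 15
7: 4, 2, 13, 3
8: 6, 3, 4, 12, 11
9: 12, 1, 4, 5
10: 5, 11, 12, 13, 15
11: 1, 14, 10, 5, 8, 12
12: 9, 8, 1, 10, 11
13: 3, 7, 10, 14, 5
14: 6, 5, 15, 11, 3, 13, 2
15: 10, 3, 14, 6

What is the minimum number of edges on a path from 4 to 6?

Level 0: 4
Level 1: 3, 7, 8, 9
Level 2: 1, 2, 5, 6, 11, 12, 13, 14, 15
Level 3: 10
6 first appears at level 2.

2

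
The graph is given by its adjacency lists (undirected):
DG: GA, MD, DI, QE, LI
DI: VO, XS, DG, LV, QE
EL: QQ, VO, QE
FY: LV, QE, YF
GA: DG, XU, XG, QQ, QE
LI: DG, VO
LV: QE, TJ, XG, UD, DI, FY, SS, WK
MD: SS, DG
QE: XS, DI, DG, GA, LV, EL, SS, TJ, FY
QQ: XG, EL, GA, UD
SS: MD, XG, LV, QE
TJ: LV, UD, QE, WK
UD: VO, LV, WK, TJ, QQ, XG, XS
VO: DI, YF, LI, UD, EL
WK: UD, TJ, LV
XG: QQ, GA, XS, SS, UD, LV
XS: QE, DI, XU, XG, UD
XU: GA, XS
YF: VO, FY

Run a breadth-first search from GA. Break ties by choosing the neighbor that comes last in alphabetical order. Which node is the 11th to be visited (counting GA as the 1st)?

EL

Visit GA; enqueue XU, XG, QQ, QE, DG → queue [XU, XG, QQ, QE, DG]
Visit XU; enqueue XS → queue [XG, QQ, QE, DG, XS]
Visit XG; enqueue UD, SS, LV → queue [QQ, QE, DG, XS, UD, SS, LV]
Visit QQ; enqueue EL → queue [QE, DG, XS, UD, SS, LV, EL]
Visit QE; enqueue TJ, FY, DI → queue [DG, XS, UD, SS, LV, EL, TJ, FY, DI]
Visit DG; enqueue MD, LI → queue [XS, UD, SS, LV, EL, TJ, FY, DI, MD, LI]
Visit XS → queue [UD, SS, LV, EL, TJ, FY, DI, MD, LI]
Visit UD; enqueue WK, VO → queue [SS, LV, EL, TJ, FY, DI, MD, LI, WK, VO]
Visit SS → queue [LV, EL, TJ, FY, DI, MD, LI, WK, VO]
Visit LV → queue [EL, TJ, FY, DI, MD, LI, WK, VO]
Visit EL → queue [TJ, FY, DI, MD, LI, WK, VO]
Visit TJ → queue [FY, DI, MD, LI, WK, VO]
Visit FY; enqueue YF → queue [DI, MD, LI, WK, VO, YF]
Visit DI → queue [MD, LI, WK, VO, YF]
Visit MD → queue [LI, WK, VO, YF]
Visit LI → queue [WK, VO, YF]
Visit WK → queue [VO, YF]
Visit VO → queue [YF]
Visit YF → queue []

Visit order: GA, XU, XG, QQ, QE, DG, XS, UD, SS, LV, EL, TJ, FY, DI, MD, LI, WK, VO, YF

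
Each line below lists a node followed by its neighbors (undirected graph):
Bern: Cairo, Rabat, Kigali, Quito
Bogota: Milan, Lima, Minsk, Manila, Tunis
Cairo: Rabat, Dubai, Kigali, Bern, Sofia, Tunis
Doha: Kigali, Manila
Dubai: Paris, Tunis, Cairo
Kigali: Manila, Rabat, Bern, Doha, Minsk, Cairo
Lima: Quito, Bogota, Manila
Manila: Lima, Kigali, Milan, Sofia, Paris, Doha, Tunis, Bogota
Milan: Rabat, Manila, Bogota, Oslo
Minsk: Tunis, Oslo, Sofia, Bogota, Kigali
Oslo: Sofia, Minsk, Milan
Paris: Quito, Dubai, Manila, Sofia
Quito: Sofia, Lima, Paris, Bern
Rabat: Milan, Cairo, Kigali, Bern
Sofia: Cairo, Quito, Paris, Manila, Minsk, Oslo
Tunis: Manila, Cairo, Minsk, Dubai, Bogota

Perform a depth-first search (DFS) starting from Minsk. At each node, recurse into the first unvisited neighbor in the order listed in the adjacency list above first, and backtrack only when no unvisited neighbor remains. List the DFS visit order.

Visit Minsk
Minsk → Tunis
Tunis → Manila
Manila → Lima
Lima → Quito
Quito → Sofia
Sofia → Cairo
Cairo → Rabat
Rabat → Milan
Milan → Bogota
Milan → Oslo
Rabat → Kigali
Kigali → Bern
Kigali → Doha
Cairo → Dubai
Dubai → Paris

Minsk → Tunis → Manila → Lima → Quito → Sofia → Cairo → Rabat → Milan → Bogota → Oslo → Kigali → Bern → Doha → Dubai → Paris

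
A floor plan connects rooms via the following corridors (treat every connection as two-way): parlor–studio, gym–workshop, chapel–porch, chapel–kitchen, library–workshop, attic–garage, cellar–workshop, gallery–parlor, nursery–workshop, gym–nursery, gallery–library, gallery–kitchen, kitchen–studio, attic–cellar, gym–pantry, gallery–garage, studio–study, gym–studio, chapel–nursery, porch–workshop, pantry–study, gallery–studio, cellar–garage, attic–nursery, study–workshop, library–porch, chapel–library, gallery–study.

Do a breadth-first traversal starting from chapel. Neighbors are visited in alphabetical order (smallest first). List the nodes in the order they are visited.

chapel, kitchen, library, nursery, porch, gallery, studio, workshop, attic, gym, garage, parlor, study, cellar, pantry

Visit chapel; enqueue kitchen, library, nursery, porch → queue [kitchen, library, nursery, porch]
Visit kitchen; enqueue gallery, studio → queue [library, nursery, porch, gallery, studio]
Visit library; enqueue workshop → queue [nursery, porch, gallery, studio, workshop]
Visit nursery; enqueue attic, gym → queue [porch, gallery, studio, workshop, attic, gym]
Visit porch → queue [gallery, studio, workshop, attic, gym]
Visit gallery; enqueue garage, parlor, study → queue [studio, workshop, attic, gym, garage, parlor, study]
Visit studio → queue [workshop, attic, gym, garage, parlor, study]
Visit workshop; enqueue cellar → queue [attic, gym, garage, parlor, study, cellar]
Visit attic → queue [gym, garage, parlor, study, cellar]
Visit gym; enqueue pantry → queue [garage, parlor, study, cellar, pantry]
Visit garage → queue [parlor, study, cellar, pantry]
Visit parlor → queue [study, cellar, pantry]
Visit study → queue [cellar, pantry]
Visit cellar → queue [pantry]
Visit pantry → queue []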